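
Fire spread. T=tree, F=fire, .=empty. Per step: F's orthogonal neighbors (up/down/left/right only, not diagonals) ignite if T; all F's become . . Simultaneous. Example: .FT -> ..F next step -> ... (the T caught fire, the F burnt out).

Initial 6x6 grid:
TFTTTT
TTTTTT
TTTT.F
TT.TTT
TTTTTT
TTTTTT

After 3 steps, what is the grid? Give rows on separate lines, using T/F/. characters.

Step 1: 5 trees catch fire, 2 burn out
  F.FTTT
  TFTTTF
  TTTT..
  TT.TTF
  TTTTTT
  TTTTTT
Step 2: 8 trees catch fire, 5 burn out
  ...FTF
  F.FTF.
  TFTT..
  TT.TF.
  TTTTTF
  TTTTTT
Step 3: 8 trees catch fire, 8 burn out
  ....F.
  ...F..
  F.FT..
  TF.F..
  TTTTF.
  TTTTTF

....F.
...F..
F.FT..
TF.F..
TTTTF.
TTTTTF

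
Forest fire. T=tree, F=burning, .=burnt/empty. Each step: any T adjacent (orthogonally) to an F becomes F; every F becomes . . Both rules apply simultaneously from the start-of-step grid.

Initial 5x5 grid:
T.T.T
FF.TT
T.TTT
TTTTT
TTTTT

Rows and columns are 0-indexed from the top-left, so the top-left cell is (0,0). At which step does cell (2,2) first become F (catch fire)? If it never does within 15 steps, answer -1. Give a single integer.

Step 1: cell (2,2)='T' (+2 fires, +2 burnt)
Step 2: cell (2,2)='T' (+1 fires, +2 burnt)
Step 3: cell (2,2)='T' (+2 fires, +1 burnt)
Step 4: cell (2,2)='T' (+2 fires, +2 burnt)
Step 5: cell (2,2)='F' (+3 fires, +2 burnt)
  -> target ignites at step 5
Step 6: cell (2,2)='.' (+3 fires, +3 burnt)
Step 7: cell (2,2)='.' (+3 fires, +3 burnt)
Step 8: cell (2,2)='.' (+1 fires, +3 burnt)
Step 9: cell (2,2)='.' (+1 fires, +1 burnt)
Step 10: cell (2,2)='.' (+0 fires, +1 burnt)
  fire out at step 10

5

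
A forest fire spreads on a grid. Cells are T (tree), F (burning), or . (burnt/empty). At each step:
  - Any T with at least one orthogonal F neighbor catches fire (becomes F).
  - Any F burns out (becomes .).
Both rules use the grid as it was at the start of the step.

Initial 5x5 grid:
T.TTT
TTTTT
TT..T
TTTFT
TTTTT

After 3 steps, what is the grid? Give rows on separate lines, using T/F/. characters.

Step 1: 3 trees catch fire, 1 burn out
  T.TTT
  TTTTT
  TT..T
  TTF.F
  TTTFT
Step 2: 4 trees catch fire, 3 burn out
  T.TTT
  TTTTT
  TT..F
  TF...
  TTF.F
Step 3: 4 trees catch fire, 4 burn out
  T.TTT
  TTTTF
  TF...
  F....
  TF...

T.TTT
TTTTF
TF...
F....
TF...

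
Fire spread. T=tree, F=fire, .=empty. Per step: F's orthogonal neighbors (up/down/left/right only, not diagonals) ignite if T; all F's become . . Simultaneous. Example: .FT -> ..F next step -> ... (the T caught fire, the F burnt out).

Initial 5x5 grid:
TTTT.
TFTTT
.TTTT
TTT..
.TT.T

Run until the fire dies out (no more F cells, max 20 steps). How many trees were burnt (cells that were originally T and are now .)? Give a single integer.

Step 1: +4 fires, +1 burnt (F count now 4)
Step 2: +5 fires, +4 burnt (F count now 5)
Step 3: +6 fires, +5 burnt (F count now 6)
Step 4: +2 fires, +6 burnt (F count now 2)
Step 5: +0 fires, +2 burnt (F count now 0)
Fire out after step 5
Initially T: 18, now '.': 24
Total burnt (originally-T cells now '.'): 17

Answer: 17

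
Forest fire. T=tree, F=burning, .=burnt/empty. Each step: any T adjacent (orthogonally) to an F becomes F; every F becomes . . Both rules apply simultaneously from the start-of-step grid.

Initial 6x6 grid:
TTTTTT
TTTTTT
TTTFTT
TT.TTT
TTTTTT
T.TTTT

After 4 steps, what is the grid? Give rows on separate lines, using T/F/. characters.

Step 1: 4 trees catch fire, 1 burn out
  TTTTTT
  TTTFTT
  TTF.FT
  TT.FTT
  TTTTTT
  T.TTTT
Step 2: 7 trees catch fire, 4 burn out
  TTTFTT
  TTF.FT
  TF...F
  TT..FT
  TTTFTT
  T.TTTT
Step 3: 10 trees catch fire, 7 burn out
  TTF.FT
  TF...F
  F.....
  TF...F
  TTF.FT
  T.TFTT
Step 4: 8 trees catch fire, 10 burn out
  TF...F
  F.....
  ......
  F.....
  TF...F
  T.F.FT

TF...F
F.....
......
F.....
TF...F
T.F.FT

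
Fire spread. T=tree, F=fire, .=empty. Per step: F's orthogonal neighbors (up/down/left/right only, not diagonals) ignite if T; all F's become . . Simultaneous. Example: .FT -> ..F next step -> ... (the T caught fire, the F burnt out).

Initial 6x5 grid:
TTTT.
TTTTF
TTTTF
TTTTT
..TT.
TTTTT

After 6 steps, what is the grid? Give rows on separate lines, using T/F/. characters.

Step 1: 3 trees catch fire, 2 burn out
  TTTT.
  TTTF.
  TTTF.
  TTTTF
  ..TT.
  TTTTT
Step 2: 4 trees catch fire, 3 burn out
  TTTF.
  TTF..
  TTF..
  TTTF.
  ..TT.
  TTTTT
Step 3: 5 trees catch fire, 4 burn out
  TTF..
  TF...
  TF...
  TTF..
  ..TF.
  TTTTT
Step 4: 6 trees catch fire, 5 burn out
  TF...
  F....
  F....
  TF...
  ..F..
  TTTFT
Step 5: 4 trees catch fire, 6 burn out
  F....
  .....
  .....
  F....
  .....
  TTF.F
Step 6: 1 trees catch fire, 4 burn out
  .....
  .....
  .....
  .....
  .....
  TF...

.....
.....
.....
.....
.....
TF...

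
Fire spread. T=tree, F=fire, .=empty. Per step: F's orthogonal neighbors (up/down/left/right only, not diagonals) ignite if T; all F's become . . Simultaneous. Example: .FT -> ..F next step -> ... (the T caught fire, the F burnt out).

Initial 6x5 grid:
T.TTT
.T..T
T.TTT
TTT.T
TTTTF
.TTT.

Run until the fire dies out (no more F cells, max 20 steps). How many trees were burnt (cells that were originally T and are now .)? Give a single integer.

Answer: 19

Derivation:
Step 1: +2 fires, +1 burnt (F count now 2)
Step 2: +3 fires, +2 burnt (F count now 3)
Step 3: +5 fires, +3 burnt (F count now 5)
Step 4: +5 fires, +5 burnt (F count now 5)
Step 5: +2 fires, +5 burnt (F count now 2)
Step 6: +2 fires, +2 burnt (F count now 2)
Step 7: +0 fires, +2 burnt (F count now 0)
Fire out after step 7
Initially T: 21, now '.': 28
Total burnt (originally-T cells now '.'): 19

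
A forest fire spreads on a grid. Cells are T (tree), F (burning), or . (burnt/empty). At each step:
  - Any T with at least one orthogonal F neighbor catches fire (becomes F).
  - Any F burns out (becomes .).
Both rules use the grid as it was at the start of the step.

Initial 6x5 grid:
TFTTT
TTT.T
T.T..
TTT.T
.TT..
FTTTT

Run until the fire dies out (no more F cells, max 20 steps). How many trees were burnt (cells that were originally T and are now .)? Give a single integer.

Step 1: +4 fires, +2 burnt (F count now 4)
Step 2: +5 fires, +4 burnt (F count now 5)
Step 3: +6 fires, +5 burnt (F count now 6)
Step 4: +4 fires, +6 burnt (F count now 4)
Step 5: +0 fires, +4 burnt (F count now 0)
Fire out after step 5
Initially T: 20, now '.': 29
Total burnt (originally-T cells now '.'): 19

Answer: 19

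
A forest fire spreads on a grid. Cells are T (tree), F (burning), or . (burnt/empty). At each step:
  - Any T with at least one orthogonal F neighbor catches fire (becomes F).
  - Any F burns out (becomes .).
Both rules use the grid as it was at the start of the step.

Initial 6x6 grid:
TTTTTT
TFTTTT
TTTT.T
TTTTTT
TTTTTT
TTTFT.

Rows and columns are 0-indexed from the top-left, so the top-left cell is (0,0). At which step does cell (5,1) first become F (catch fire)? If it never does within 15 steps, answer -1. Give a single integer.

Step 1: cell (5,1)='T' (+7 fires, +2 burnt)
Step 2: cell (5,1)='F' (+10 fires, +7 burnt)
  -> target ignites at step 2
Step 3: cell (5,1)='.' (+9 fires, +10 burnt)
Step 4: cell (5,1)='.' (+4 fires, +9 burnt)
Step 5: cell (5,1)='.' (+2 fires, +4 burnt)
Step 6: cell (5,1)='.' (+0 fires, +2 burnt)
  fire out at step 6

2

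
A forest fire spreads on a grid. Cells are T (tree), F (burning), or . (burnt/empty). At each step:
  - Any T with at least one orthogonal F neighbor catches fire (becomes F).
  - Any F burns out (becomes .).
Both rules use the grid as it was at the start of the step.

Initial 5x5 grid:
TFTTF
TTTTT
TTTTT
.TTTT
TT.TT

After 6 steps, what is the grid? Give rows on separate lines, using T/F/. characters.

Step 1: 5 trees catch fire, 2 burn out
  F.FF.
  TFTTF
  TTTTT
  .TTTT
  TT.TT
Step 2: 5 trees catch fire, 5 burn out
  .....
  F.FF.
  TFTTF
  .TTTT
  TT.TT
Step 3: 5 trees catch fire, 5 burn out
  .....
  .....
  F.FF.
  .FTTF
  TT.TT
Step 4: 4 trees catch fire, 5 burn out
  .....
  .....
  .....
  ..FF.
  TF.TF
Step 5: 2 trees catch fire, 4 burn out
  .....
  .....
  .....
  .....
  F..F.
Step 6: 0 trees catch fire, 2 burn out
  .....
  .....
  .....
  .....
  .....

.....
.....
.....
.....
.....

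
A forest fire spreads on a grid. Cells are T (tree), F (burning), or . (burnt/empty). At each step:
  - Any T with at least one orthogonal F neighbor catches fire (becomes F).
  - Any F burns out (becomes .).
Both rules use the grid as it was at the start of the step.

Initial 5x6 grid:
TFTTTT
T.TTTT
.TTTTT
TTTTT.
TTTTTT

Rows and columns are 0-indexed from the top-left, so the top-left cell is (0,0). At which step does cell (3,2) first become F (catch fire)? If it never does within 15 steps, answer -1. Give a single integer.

Step 1: cell (3,2)='T' (+2 fires, +1 burnt)
Step 2: cell (3,2)='T' (+3 fires, +2 burnt)
Step 3: cell (3,2)='T' (+3 fires, +3 burnt)
Step 4: cell (3,2)='F' (+5 fires, +3 burnt)
  -> target ignites at step 4
Step 5: cell (3,2)='.' (+5 fires, +5 burnt)
Step 6: cell (3,2)='.' (+5 fires, +5 burnt)
Step 7: cell (3,2)='.' (+2 fires, +5 burnt)
Step 8: cell (3,2)='.' (+1 fires, +2 burnt)
Step 9: cell (3,2)='.' (+0 fires, +1 burnt)
  fire out at step 9

4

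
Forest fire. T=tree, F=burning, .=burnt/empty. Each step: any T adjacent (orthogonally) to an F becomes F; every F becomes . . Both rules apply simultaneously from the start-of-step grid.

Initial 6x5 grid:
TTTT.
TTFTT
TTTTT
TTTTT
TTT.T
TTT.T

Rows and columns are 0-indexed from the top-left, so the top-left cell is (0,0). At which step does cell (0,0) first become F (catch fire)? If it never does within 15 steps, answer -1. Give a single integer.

Step 1: cell (0,0)='T' (+4 fires, +1 burnt)
Step 2: cell (0,0)='T' (+7 fires, +4 burnt)
Step 3: cell (0,0)='F' (+6 fires, +7 burnt)
  -> target ignites at step 3
Step 4: cell (0,0)='.' (+4 fires, +6 burnt)
Step 5: cell (0,0)='.' (+3 fires, +4 burnt)
Step 6: cell (0,0)='.' (+2 fires, +3 burnt)
Step 7: cell (0,0)='.' (+0 fires, +2 burnt)
  fire out at step 7

3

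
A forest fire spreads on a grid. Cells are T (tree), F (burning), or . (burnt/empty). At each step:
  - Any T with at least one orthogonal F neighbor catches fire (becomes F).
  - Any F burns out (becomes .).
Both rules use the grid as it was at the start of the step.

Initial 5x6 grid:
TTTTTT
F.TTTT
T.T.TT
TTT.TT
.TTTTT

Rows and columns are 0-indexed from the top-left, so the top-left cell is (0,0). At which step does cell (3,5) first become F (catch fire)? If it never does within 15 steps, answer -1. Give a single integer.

Step 1: cell (3,5)='T' (+2 fires, +1 burnt)
Step 2: cell (3,5)='T' (+2 fires, +2 burnt)
Step 3: cell (3,5)='T' (+2 fires, +2 burnt)
Step 4: cell (3,5)='T' (+4 fires, +2 burnt)
Step 5: cell (3,5)='T' (+4 fires, +4 burnt)
Step 6: cell (3,5)='T' (+3 fires, +4 burnt)
Step 7: cell (3,5)='T' (+3 fires, +3 burnt)
Step 8: cell (3,5)='T' (+3 fires, +3 burnt)
Step 9: cell (3,5)='F' (+1 fires, +3 burnt)
  -> target ignites at step 9
Step 10: cell (3,5)='.' (+0 fires, +1 burnt)
  fire out at step 10

9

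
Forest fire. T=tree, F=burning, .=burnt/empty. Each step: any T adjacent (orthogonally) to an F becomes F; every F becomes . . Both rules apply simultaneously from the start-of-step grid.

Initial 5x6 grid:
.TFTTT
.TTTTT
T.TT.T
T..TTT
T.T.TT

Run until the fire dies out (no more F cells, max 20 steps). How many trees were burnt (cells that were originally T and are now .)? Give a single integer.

Step 1: +3 fires, +1 burnt (F count now 3)
Step 2: +4 fires, +3 burnt (F count now 4)
Step 3: +3 fires, +4 burnt (F count now 3)
Step 4: +2 fires, +3 burnt (F count now 2)
Step 5: +2 fires, +2 burnt (F count now 2)
Step 6: +2 fires, +2 burnt (F count now 2)
Step 7: +1 fires, +2 burnt (F count now 1)
Step 8: +0 fires, +1 burnt (F count now 0)
Fire out after step 8
Initially T: 21, now '.': 26
Total burnt (originally-T cells now '.'): 17

Answer: 17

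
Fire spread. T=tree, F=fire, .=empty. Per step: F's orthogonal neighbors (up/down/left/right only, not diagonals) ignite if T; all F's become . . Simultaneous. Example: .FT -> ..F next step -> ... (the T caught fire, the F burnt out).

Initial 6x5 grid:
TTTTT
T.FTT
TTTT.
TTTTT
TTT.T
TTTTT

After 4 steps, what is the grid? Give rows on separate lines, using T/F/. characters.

Step 1: 3 trees catch fire, 1 burn out
  TTFTT
  T..FT
  TTFT.
  TTTTT
  TTT.T
  TTTTT
Step 2: 6 trees catch fire, 3 burn out
  TF.FT
  T...F
  TF.F.
  TTFTT
  TTT.T
  TTTTT
Step 3: 6 trees catch fire, 6 burn out
  F...F
  T....
  F....
  TF.FT
  TTF.T
  TTTTT
Step 4: 5 trees catch fire, 6 burn out
  .....
  F....
  .....
  F...F
  TF..T
  TTFTT

.....
F....
.....
F...F
TF..T
TTFTT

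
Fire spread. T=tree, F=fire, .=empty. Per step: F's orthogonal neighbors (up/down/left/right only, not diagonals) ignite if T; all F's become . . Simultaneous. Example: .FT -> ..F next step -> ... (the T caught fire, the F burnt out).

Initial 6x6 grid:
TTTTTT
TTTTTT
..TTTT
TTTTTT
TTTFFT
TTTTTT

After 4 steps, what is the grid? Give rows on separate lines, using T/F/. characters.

Step 1: 6 trees catch fire, 2 burn out
  TTTTTT
  TTTTTT
  ..TTTT
  TTTFFT
  TTF..F
  TTTFFT
Step 2: 7 trees catch fire, 6 burn out
  TTTTTT
  TTTTTT
  ..TFFT
  TTF..F
  TF....
  TTF..F
Step 3: 7 trees catch fire, 7 burn out
  TTTTTT
  TTTFFT
  ..F..F
  TF....
  F.....
  TF....
Step 4: 6 trees catch fire, 7 burn out
  TTTFFT
  TTF..F
  ......
  F.....
  ......
  F.....

TTTFFT
TTF..F
......
F.....
......
F.....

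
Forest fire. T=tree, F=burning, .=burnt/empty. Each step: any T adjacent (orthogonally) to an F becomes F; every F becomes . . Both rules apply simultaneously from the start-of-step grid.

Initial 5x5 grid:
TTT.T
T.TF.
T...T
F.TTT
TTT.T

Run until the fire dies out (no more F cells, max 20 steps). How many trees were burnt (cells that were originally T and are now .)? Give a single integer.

Step 1: +3 fires, +2 burnt (F count now 3)
Step 2: +3 fires, +3 burnt (F count now 3)
Step 3: +3 fires, +3 burnt (F count now 3)
Step 4: +1 fires, +3 burnt (F count now 1)
Step 5: +1 fires, +1 burnt (F count now 1)
Step 6: +1 fires, +1 burnt (F count now 1)
Step 7: +2 fires, +1 burnt (F count now 2)
Step 8: +0 fires, +2 burnt (F count now 0)
Fire out after step 8
Initially T: 15, now '.': 24
Total burnt (originally-T cells now '.'): 14

Answer: 14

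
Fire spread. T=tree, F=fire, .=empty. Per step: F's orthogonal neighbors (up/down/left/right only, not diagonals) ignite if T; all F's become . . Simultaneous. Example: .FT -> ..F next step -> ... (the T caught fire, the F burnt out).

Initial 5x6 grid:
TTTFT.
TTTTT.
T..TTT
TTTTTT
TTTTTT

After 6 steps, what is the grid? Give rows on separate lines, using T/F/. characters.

Step 1: 3 trees catch fire, 1 burn out
  TTF.F.
  TTTFT.
  T..TTT
  TTTTTT
  TTTTTT
Step 2: 4 trees catch fire, 3 burn out
  TF....
  TTF.F.
  T..FTT
  TTTTTT
  TTTTTT
Step 3: 4 trees catch fire, 4 burn out
  F.....
  TF....
  T...FT
  TTTFTT
  TTTTTT
Step 4: 5 trees catch fire, 4 burn out
  ......
  F.....
  T....F
  TTF.FT
  TTTFTT
Step 5: 5 trees catch fire, 5 burn out
  ......
  ......
  F.....
  TF...F
  TTF.FT
Step 6: 3 trees catch fire, 5 burn out
  ......
  ......
  ......
  F.....
  TF...F

......
......
......
F.....
TF...F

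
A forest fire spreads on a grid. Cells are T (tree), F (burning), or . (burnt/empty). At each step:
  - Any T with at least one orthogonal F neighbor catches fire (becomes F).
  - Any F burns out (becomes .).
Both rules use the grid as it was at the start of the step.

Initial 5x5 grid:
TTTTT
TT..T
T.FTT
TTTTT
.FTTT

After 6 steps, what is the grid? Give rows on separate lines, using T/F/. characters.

Step 1: 4 trees catch fire, 2 burn out
  TTTTT
  TT..T
  T..FT
  TFFTT
  ..FTT
Step 2: 4 trees catch fire, 4 burn out
  TTTTT
  TT..T
  T...F
  F..FT
  ...FT
Step 3: 4 trees catch fire, 4 burn out
  TTTTT
  TT..F
  F....
  ....F
  ....F
Step 4: 2 trees catch fire, 4 burn out
  TTTTF
  FT...
  .....
  .....
  .....
Step 5: 3 trees catch fire, 2 burn out
  FTTF.
  .F...
  .....
  .....
  .....
Step 6: 2 trees catch fire, 3 burn out
  .FF..
  .....
  .....
  .....
  .....

.FF..
.....
.....
.....
.....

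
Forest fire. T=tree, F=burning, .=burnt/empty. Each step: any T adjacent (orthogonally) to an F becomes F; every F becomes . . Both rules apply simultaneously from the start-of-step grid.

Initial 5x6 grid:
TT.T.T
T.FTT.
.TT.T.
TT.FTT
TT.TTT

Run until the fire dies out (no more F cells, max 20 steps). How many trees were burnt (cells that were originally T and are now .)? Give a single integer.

Step 1: +4 fires, +2 burnt (F count now 4)
Step 2: +6 fires, +4 burnt (F count now 6)
Step 3: +2 fires, +6 burnt (F count now 2)
Step 4: +2 fires, +2 burnt (F count now 2)
Step 5: +1 fires, +2 burnt (F count now 1)
Step 6: +0 fires, +1 burnt (F count now 0)
Fire out after step 6
Initially T: 19, now '.': 26
Total burnt (originally-T cells now '.'): 15

Answer: 15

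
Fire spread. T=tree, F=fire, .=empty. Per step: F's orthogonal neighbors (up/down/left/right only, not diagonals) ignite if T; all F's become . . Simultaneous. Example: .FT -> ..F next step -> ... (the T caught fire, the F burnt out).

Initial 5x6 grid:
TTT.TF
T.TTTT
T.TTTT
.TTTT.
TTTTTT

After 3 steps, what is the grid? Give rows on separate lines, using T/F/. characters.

Step 1: 2 trees catch fire, 1 burn out
  TTT.F.
  T.TTTF
  T.TTTT
  .TTTT.
  TTTTTT
Step 2: 2 trees catch fire, 2 burn out
  TTT...
  T.TTF.
  T.TTTF
  .TTTT.
  TTTTTT
Step 3: 2 trees catch fire, 2 burn out
  TTT...
  T.TF..
  T.TTF.
  .TTTT.
  TTTTTT

TTT...
T.TF..
T.TTF.
.TTTT.
TTTTTT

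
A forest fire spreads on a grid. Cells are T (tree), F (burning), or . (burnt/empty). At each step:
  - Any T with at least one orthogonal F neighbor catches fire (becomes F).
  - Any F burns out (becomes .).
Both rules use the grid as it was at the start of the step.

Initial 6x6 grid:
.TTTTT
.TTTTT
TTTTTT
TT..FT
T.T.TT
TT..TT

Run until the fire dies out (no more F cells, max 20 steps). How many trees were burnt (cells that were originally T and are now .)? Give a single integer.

Step 1: +3 fires, +1 burnt (F count now 3)
Step 2: +5 fires, +3 burnt (F count now 5)
Step 3: +5 fires, +5 burnt (F count now 5)
Step 4: +4 fires, +5 burnt (F count now 4)
Step 5: +4 fires, +4 burnt (F count now 4)
Step 6: +2 fires, +4 burnt (F count now 2)
Step 7: +1 fires, +2 burnt (F count now 1)
Step 8: +1 fires, +1 burnt (F count now 1)
Step 9: +1 fires, +1 burnt (F count now 1)
Step 10: +0 fires, +1 burnt (F count now 0)
Fire out after step 10
Initially T: 27, now '.': 35
Total burnt (originally-T cells now '.'): 26

Answer: 26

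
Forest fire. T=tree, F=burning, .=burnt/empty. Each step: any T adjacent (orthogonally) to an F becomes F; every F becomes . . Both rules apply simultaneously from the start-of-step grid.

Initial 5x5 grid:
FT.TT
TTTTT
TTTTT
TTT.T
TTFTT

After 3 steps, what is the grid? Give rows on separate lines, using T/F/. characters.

Step 1: 5 trees catch fire, 2 burn out
  .F.TT
  FTTTT
  TTTTT
  TTF.T
  TF.FT
Step 2: 6 trees catch fire, 5 burn out
  ...TT
  .FTTT
  FTFTT
  TF..T
  F...F
Step 3: 5 trees catch fire, 6 burn out
  ...TT
  ..FTT
  .F.FT
  F...F
  .....

...TT
..FTT
.F.FT
F...F
.....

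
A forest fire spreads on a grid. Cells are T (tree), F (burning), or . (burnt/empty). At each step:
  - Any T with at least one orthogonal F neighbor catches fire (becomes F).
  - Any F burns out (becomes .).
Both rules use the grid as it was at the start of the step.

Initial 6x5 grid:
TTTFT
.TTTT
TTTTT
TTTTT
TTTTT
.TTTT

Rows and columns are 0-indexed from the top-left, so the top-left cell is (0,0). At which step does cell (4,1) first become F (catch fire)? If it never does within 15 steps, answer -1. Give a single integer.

Step 1: cell (4,1)='T' (+3 fires, +1 burnt)
Step 2: cell (4,1)='T' (+4 fires, +3 burnt)
Step 3: cell (4,1)='T' (+5 fires, +4 burnt)
Step 4: cell (4,1)='T' (+4 fires, +5 burnt)
Step 5: cell (4,1)='T' (+5 fires, +4 burnt)
Step 6: cell (4,1)='F' (+4 fires, +5 burnt)
  -> target ignites at step 6
Step 7: cell (4,1)='.' (+2 fires, +4 burnt)
Step 8: cell (4,1)='.' (+0 fires, +2 burnt)
  fire out at step 8

6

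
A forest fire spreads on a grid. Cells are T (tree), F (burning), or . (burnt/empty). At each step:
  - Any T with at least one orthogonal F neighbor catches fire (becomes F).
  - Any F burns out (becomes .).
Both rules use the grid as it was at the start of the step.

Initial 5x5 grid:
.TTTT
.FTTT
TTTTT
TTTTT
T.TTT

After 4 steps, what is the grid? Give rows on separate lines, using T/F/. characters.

Step 1: 3 trees catch fire, 1 burn out
  .FTTT
  ..FTT
  TFTTT
  TTTTT
  T.TTT
Step 2: 5 trees catch fire, 3 burn out
  ..FTT
  ...FT
  F.FTT
  TFTTT
  T.TTT
Step 3: 5 trees catch fire, 5 burn out
  ...FT
  ....F
  ...FT
  F.FTT
  T.TTT
Step 4: 5 trees catch fire, 5 burn out
  ....F
  .....
  ....F
  ...FT
  F.FTT

....F
.....
....F
...FT
F.FTT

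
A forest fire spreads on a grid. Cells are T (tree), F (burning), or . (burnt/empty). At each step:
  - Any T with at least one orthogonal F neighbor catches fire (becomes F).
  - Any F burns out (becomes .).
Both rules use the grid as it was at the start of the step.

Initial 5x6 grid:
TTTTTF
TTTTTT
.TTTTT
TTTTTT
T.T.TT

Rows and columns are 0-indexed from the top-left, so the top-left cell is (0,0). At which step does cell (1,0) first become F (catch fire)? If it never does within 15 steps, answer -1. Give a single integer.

Step 1: cell (1,0)='T' (+2 fires, +1 burnt)
Step 2: cell (1,0)='T' (+3 fires, +2 burnt)
Step 3: cell (1,0)='T' (+4 fires, +3 burnt)
Step 4: cell (1,0)='T' (+5 fires, +4 burnt)
Step 5: cell (1,0)='T' (+5 fires, +5 burnt)
Step 6: cell (1,0)='F' (+3 fires, +5 burnt)
  -> target ignites at step 6
Step 7: cell (1,0)='.' (+2 fires, +3 burnt)
Step 8: cell (1,0)='.' (+1 fires, +2 burnt)
Step 9: cell (1,0)='.' (+1 fires, +1 burnt)
Step 10: cell (1,0)='.' (+0 fires, +1 burnt)
  fire out at step 10

6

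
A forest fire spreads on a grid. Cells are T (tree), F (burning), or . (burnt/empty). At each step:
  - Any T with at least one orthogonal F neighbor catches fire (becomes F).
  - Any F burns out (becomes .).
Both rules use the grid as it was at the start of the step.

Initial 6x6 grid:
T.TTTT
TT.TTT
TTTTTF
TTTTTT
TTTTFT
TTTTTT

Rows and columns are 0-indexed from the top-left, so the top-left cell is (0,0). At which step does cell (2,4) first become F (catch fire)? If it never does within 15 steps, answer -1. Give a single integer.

Step 1: cell (2,4)='F' (+7 fires, +2 burnt)
  -> target ignites at step 1
Step 2: cell (2,4)='.' (+7 fires, +7 burnt)
Step 3: cell (2,4)='.' (+6 fires, +7 burnt)
Step 4: cell (2,4)='.' (+5 fires, +6 burnt)
Step 5: cell (2,4)='.' (+5 fires, +5 burnt)
Step 6: cell (2,4)='.' (+1 fires, +5 burnt)
Step 7: cell (2,4)='.' (+1 fires, +1 burnt)
Step 8: cell (2,4)='.' (+0 fires, +1 burnt)
  fire out at step 8

1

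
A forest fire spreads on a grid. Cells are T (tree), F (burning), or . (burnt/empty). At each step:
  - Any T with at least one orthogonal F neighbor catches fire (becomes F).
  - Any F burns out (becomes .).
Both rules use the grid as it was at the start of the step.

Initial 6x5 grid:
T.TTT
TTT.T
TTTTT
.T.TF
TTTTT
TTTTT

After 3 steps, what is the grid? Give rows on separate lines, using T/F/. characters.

Step 1: 3 trees catch fire, 1 burn out
  T.TTT
  TTT.T
  TTTTF
  .T.F.
  TTTTF
  TTTTT
Step 2: 4 trees catch fire, 3 burn out
  T.TTT
  TTT.F
  TTTF.
  .T...
  TTTF.
  TTTTF
Step 3: 4 trees catch fire, 4 burn out
  T.TTF
  TTT..
  TTF..
  .T...
  TTF..
  TTTF.

T.TTF
TTT..
TTF..
.T...
TTF..
TTTF.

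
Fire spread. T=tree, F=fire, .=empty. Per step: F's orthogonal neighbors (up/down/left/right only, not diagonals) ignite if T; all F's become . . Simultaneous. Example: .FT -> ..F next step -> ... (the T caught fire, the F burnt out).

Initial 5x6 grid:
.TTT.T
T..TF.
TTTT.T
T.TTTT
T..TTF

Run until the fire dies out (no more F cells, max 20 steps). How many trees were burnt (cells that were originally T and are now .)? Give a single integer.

Answer: 18

Derivation:
Step 1: +3 fires, +2 burnt (F count now 3)
Step 2: +5 fires, +3 burnt (F count now 5)
Step 3: +3 fires, +5 burnt (F count now 3)
Step 4: +3 fires, +3 burnt (F count now 3)
Step 5: +1 fires, +3 burnt (F count now 1)
Step 6: +2 fires, +1 burnt (F count now 2)
Step 7: +1 fires, +2 burnt (F count now 1)
Step 8: +0 fires, +1 burnt (F count now 0)
Fire out after step 8
Initially T: 19, now '.': 29
Total burnt (originally-T cells now '.'): 18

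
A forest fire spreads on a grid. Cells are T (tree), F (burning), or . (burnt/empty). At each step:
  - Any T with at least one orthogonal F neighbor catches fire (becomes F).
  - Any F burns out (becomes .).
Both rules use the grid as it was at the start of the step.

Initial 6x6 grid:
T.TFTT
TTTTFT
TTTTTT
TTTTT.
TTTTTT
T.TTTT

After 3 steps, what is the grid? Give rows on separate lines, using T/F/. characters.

Step 1: 5 trees catch fire, 2 burn out
  T.F.FT
  TTTF.F
  TTTTFT
  TTTTT.
  TTTTTT
  T.TTTT
Step 2: 5 trees catch fire, 5 burn out
  T....F
  TTF...
  TTTF.F
  TTTTF.
  TTTTTT
  T.TTTT
Step 3: 4 trees catch fire, 5 burn out
  T.....
  TF....
  TTF...
  TTTF..
  TTTTFT
  T.TTTT

T.....
TF....
TTF...
TTTF..
TTTTFT
T.TTTT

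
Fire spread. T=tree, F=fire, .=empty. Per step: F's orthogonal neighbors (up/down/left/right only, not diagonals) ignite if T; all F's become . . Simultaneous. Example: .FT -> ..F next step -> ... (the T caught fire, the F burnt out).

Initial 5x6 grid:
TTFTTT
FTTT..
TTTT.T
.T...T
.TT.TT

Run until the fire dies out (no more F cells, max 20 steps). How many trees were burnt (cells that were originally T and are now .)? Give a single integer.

Step 1: +6 fires, +2 burnt (F count now 6)
Step 2: +4 fires, +6 burnt (F count now 4)
Step 3: +3 fires, +4 burnt (F count now 3)
Step 4: +1 fires, +3 burnt (F count now 1)
Step 5: +1 fires, +1 burnt (F count now 1)
Step 6: +0 fires, +1 burnt (F count now 0)
Fire out after step 6
Initially T: 19, now '.': 26
Total burnt (originally-T cells now '.'): 15

Answer: 15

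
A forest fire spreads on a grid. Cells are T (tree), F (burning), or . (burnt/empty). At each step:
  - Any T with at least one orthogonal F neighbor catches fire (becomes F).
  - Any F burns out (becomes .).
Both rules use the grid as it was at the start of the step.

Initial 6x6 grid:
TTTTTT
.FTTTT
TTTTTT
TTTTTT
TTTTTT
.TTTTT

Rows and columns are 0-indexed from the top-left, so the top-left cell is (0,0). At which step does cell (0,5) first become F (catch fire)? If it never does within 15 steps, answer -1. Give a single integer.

Step 1: cell (0,5)='T' (+3 fires, +1 burnt)
Step 2: cell (0,5)='T' (+6 fires, +3 burnt)
Step 3: cell (0,5)='T' (+6 fires, +6 burnt)
Step 4: cell (0,5)='T' (+7 fires, +6 burnt)
Step 5: cell (0,5)='F' (+5 fires, +7 burnt)
  -> target ignites at step 5
Step 6: cell (0,5)='.' (+3 fires, +5 burnt)
Step 7: cell (0,5)='.' (+2 fires, +3 burnt)
Step 8: cell (0,5)='.' (+1 fires, +2 burnt)
Step 9: cell (0,5)='.' (+0 fires, +1 burnt)
  fire out at step 9

5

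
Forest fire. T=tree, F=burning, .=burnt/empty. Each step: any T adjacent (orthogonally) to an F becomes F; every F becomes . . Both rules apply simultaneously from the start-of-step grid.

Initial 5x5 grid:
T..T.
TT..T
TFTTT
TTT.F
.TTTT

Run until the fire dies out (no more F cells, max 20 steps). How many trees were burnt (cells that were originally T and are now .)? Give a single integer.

Step 1: +6 fires, +2 burnt (F count now 6)
Step 2: +7 fires, +6 burnt (F count now 7)
Step 3: +2 fires, +7 burnt (F count now 2)
Step 4: +0 fires, +2 burnt (F count now 0)
Fire out after step 4
Initially T: 16, now '.': 24
Total burnt (originally-T cells now '.'): 15

Answer: 15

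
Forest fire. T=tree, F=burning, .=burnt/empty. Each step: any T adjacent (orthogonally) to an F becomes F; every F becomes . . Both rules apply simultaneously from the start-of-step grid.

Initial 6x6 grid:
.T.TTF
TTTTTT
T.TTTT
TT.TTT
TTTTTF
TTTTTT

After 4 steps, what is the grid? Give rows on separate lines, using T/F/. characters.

Step 1: 5 trees catch fire, 2 burn out
  .T.TF.
  TTTTTF
  T.TTTT
  TT.TTF
  TTTTF.
  TTTTTF
Step 2: 6 trees catch fire, 5 burn out
  .T.F..
  TTTTF.
  T.TTTF
  TT.TF.
  TTTF..
  TTTTF.
Step 3: 5 trees catch fire, 6 burn out
  .T....
  TTTF..
  T.TTF.
  TT.F..
  TTF...
  TTTF..
Step 4: 4 trees catch fire, 5 burn out
  .T....
  TTF...
  T.TF..
  TT....
  TF....
  TTF...

.T....
TTF...
T.TF..
TT....
TF....
TTF...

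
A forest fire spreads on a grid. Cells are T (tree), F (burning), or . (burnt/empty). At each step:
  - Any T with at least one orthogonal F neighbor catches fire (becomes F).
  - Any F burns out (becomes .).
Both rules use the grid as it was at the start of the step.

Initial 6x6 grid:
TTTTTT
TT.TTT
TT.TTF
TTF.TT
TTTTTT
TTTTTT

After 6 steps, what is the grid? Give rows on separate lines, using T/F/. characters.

Step 1: 5 trees catch fire, 2 burn out
  TTTTTT
  TT.TTF
  TT.TF.
  TF..TF
  TTFTTT
  TTTTTT
Step 2: 10 trees catch fire, 5 burn out
  TTTTTF
  TT.TF.
  TF.F..
  F...F.
  TF.FTF
  TTFTTT
Step 3: 9 trees catch fire, 10 burn out
  TTTTF.
  TF.F..
  F.....
  ......
  F...F.
  TF.FTF
Step 4: 5 trees catch fire, 9 burn out
  TFTF..
  F.....
  ......
  ......
  ......
  F...F.
Step 5: 2 trees catch fire, 5 burn out
  F.F...
  ......
  ......
  ......
  ......
  ......
Step 6: 0 trees catch fire, 2 burn out
  ......
  ......
  ......
  ......
  ......
  ......

......
......
......
......
......
......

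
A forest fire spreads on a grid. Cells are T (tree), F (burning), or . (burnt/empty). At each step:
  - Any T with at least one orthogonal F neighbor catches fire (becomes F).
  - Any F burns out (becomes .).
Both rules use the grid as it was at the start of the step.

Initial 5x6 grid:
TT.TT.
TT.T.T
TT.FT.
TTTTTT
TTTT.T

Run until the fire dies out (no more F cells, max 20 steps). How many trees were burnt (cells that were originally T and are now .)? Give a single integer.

Answer: 21

Derivation:
Step 1: +3 fires, +1 burnt (F count now 3)
Step 2: +4 fires, +3 burnt (F count now 4)
Step 3: +4 fires, +4 burnt (F count now 4)
Step 4: +4 fires, +4 burnt (F count now 4)
Step 5: +3 fires, +4 burnt (F count now 3)
Step 6: +2 fires, +3 burnt (F count now 2)
Step 7: +1 fires, +2 burnt (F count now 1)
Step 8: +0 fires, +1 burnt (F count now 0)
Fire out after step 8
Initially T: 22, now '.': 29
Total burnt (originally-T cells now '.'): 21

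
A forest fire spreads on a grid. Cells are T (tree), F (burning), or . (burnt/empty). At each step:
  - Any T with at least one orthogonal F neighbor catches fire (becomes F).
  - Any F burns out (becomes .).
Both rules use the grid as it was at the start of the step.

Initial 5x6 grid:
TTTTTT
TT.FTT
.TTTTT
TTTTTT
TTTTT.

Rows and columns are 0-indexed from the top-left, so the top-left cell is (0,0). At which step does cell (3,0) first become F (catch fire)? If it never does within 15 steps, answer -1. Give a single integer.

Step 1: cell (3,0)='T' (+3 fires, +1 burnt)
Step 2: cell (3,0)='T' (+6 fires, +3 burnt)
Step 3: cell (3,0)='T' (+7 fires, +6 burnt)
Step 4: cell (3,0)='T' (+6 fires, +7 burnt)
Step 5: cell (3,0)='F' (+3 fires, +6 burnt)
  -> target ignites at step 5
Step 6: cell (3,0)='.' (+1 fires, +3 burnt)
Step 7: cell (3,0)='.' (+0 fires, +1 burnt)
  fire out at step 7

5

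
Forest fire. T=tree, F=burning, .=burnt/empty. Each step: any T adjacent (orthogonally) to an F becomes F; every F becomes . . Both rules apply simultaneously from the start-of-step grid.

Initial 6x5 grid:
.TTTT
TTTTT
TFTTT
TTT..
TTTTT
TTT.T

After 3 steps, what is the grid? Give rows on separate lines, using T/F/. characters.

Step 1: 4 trees catch fire, 1 burn out
  .TTTT
  TFTTT
  F.FTT
  TFT..
  TTTTT
  TTT.T
Step 2: 7 trees catch fire, 4 burn out
  .FTTT
  F.FTT
  ...FT
  F.F..
  TFTTT
  TTT.T
Step 3: 6 trees catch fire, 7 burn out
  ..FTT
  ...FT
  ....F
  .....
  F.FTT
  TFT.T

..FTT
...FT
....F
.....
F.FTT
TFT.T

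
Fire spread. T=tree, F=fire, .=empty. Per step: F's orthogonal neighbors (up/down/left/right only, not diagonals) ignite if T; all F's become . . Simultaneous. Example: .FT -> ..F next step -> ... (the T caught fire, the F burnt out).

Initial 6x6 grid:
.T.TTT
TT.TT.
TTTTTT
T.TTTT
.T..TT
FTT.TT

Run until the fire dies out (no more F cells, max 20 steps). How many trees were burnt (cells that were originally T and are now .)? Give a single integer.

Answer: 3

Derivation:
Step 1: +1 fires, +1 burnt (F count now 1)
Step 2: +2 fires, +1 burnt (F count now 2)
Step 3: +0 fires, +2 burnt (F count now 0)
Fire out after step 3
Initially T: 26, now '.': 13
Total burnt (originally-T cells now '.'): 3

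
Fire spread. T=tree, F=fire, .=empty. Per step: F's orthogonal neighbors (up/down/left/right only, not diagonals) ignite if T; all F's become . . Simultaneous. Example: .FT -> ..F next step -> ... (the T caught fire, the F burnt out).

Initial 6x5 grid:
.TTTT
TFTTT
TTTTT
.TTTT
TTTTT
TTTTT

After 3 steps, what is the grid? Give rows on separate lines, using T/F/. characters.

Step 1: 4 trees catch fire, 1 burn out
  .FTTT
  F.FTT
  TFTTT
  .TTTT
  TTTTT
  TTTTT
Step 2: 5 trees catch fire, 4 burn out
  ..FTT
  ...FT
  F.FTT
  .FTTT
  TTTTT
  TTTTT
Step 3: 5 trees catch fire, 5 burn out
  ...FT
  ....F
  ...FT
  ..FTT
  TFTTT
  TTTTT

...FT
....F
...FT
..FTT
TFTTT
TTTTT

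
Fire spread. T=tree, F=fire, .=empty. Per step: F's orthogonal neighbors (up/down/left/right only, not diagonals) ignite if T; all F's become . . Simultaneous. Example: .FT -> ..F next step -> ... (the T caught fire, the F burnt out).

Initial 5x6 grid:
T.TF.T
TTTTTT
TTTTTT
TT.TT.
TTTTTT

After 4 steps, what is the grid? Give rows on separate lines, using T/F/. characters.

Step 1: 2 trees catch fire, 1 burn out
  T.F..T
  TTTFTT
  TTTTTT
  TT.TT.
  TTTTTT
Step 2: 3 trees catch fire, 2 burn out
  T....T
  TTF.FT
  TTTFTT
  TT.TT.
  TTTTTT
Step 3: 5 trees catch fire, 3 burn out
  T....T
  TF...F
  TTF.FT
  TT.FT.
  TTTTTT
Step 4: 6 trees catch fire, 5 burn out
  T....F
  F.....
  TF...F
  TT..F.
  TTTFTT

T....F
F.....
TF...F
TT..F.
TTTFTT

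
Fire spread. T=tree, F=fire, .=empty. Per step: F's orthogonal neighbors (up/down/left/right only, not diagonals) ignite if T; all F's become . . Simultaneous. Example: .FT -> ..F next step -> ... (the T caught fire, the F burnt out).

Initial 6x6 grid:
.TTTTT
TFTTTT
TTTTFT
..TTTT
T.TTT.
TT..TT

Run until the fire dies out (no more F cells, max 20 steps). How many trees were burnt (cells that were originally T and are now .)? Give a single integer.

Answer: 24

Derivation:
Step 1: +8 fires, +2 burnt (F count now 8)
Step 2: +9 fires, +8 burnt (F count now 9)
Step 3: +5 fires, +9 burnt (F count now 5)
Step 4: +2 fires, +5 burnt (F count now 2)
Step 5: +0 fires, +2 burnt (F count now 0)
Fire out after step 5
Initially T: 27, now '.': 33
Total burnt (originally-T cells now '.'): 24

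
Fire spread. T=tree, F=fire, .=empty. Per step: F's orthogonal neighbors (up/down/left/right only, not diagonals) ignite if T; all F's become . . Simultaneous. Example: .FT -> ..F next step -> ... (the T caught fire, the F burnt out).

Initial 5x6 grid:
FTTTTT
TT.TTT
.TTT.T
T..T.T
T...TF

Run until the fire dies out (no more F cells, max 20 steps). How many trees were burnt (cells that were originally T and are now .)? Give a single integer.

Answer: 17

Derivation:
Step 1: +4 fires, +2 burnt (F count now 4)
Step 2: +3 fires, +4 burnt (F count now 3)
Step 3: +3 fires, +3 burnt (F count now 3)
Step 4: +5 fires, +3 burnt (F count now 5)
Step 5: +1 fires, +5 burnt (F count now 1)
Step 6: +1 fires, +1 burnt (F count now 1)
Step 7: +0 fires, +1 burnt (F count now 0)
Fire out after step 7
Initially T: 19, now '.': 28
Total burnt (originally-T cells now '.'): 17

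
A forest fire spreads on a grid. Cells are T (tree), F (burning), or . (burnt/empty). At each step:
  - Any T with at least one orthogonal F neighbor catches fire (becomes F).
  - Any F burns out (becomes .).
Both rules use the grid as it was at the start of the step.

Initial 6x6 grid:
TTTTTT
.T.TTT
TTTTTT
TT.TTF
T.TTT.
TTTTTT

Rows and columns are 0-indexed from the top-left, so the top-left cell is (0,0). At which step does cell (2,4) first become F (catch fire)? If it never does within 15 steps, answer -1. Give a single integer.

Step 1: cell (2,4)='T' (+2 fires, +1 burnt)
Step 2: cell (2,4)='F' (+4 fires, +2 burnt)
  -> target ignites at step 2
Step 3: cell (2,4)='.' (+5 fires, +4 burnt)
Step 4: cell (2,4)='.' (+6 fires, +5 burnt)
Step 5: cell (2,4)='.' (+3 fires, +6 burnt)
Step 6: cell (2,4)='.' (+5 fires, +3 burnt)
Step 7: cell (2,4)='.' (+3 fires, +5 burnt)
Step 8: cell (2,4)='.' (+2 fires, +3 burnt)
Step 9: cell (2,4)='.' (+0 fires, +2 burnt)
  fire out at step 9

2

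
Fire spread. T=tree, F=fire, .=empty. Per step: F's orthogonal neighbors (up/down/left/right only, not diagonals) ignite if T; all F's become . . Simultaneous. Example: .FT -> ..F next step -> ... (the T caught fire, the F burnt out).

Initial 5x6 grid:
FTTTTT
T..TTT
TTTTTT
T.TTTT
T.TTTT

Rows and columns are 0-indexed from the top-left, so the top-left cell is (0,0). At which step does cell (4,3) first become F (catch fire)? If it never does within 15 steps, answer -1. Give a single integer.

Step 1: cell (4,3)='T' (+2 fires, +1 burnt)
Step 2: cell (4,3)='T' (+2 fires, +2 burnt)
Step 3: cell (4,3)='T' (+3 fires, +2 burnt)
Step 4: cell (4,3)='T' (+4 fires, +3 burnt)
Step 5: cell (4,3)='T' (+4 fires, +4 burnt)
Step 6: cell (4,3)='T' (+4 fires, +4 burnt)
Step 7: cell (4,3)='F' (+3 fires, +4 burnt)
  -> target ignites at step 7
Step 8: cell (4,3)='.' (+2 fires, +3 burnt)
Step 9: cell (4,3)='.' (+1 fires, +2 burnt)
Step 10: cell (4,3)='.' (+0 fires, +1 burnt)
  fire out at step 10

7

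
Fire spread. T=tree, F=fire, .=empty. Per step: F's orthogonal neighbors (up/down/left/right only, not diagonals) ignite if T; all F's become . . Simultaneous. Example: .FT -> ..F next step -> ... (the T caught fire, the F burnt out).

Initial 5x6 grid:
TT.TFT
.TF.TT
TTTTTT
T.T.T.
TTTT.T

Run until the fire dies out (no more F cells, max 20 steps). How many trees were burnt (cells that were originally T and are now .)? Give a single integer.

Step 1: +5 fires, +2 burnt (F count now 5)
Step 2: +6 fires, +5 burnt (F count now 6)
Step 3: +5 fires, +6 burnt (F count now 5)
Step 4: +3 fires, +5 burnt (F count now 3)
Step 5: +1 fires, +3 burnt (F count now 1)
Step 6: +0 fires, +1 burnt (F count now 0)
Fire out after step 6
Initially T: 21, now '.': 29
Total burnt (originally-T cells now '.'): 20

Answer: 20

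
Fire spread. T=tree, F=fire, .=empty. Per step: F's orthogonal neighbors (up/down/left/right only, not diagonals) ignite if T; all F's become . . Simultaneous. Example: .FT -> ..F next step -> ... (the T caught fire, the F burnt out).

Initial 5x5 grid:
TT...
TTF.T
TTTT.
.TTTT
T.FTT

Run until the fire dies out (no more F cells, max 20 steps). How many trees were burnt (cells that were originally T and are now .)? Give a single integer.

Step 1: +4 fires, +2 burnt (F count now 4)
Step 2: +7 fires, +4 burnt (F count now 7)
Step 3: +3 fires, +7 burnt (F count now 3)
Step 4: +0 fires, +3 burnt (F count now 0)
Fire out after step 4
Initially T: 16, now '.': 23
Total burnt (originally-T cells now '.'): 14

Answer: 14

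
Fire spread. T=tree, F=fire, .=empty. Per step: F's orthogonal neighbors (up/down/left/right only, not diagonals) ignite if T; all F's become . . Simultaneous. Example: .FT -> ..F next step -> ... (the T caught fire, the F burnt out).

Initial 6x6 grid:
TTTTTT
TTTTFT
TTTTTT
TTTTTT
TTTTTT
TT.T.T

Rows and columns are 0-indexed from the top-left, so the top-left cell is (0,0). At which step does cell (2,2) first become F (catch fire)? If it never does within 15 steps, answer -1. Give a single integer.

Step 1: cell (2,2)='T' (+4 fires, +1 burnt)
Step 2: cell (2,2)='T' (+6 fires, +4 burnt)
Step 3: cell (2,2)='F' (+6 fires, +6 burnt)
  -> target ignites at step 3
Step 4: cell (2,2)='.' (+6 fires, +6 burnt)
Step 5: cell (2,2)='.' (+6 fires, +6 burnt)
Step 6: cell (2,2)='.' (+2 fires, +6 burnt)
Step 7: cell (2,2)='.' (+2 fires, +2 burnt)
Step 8: cell (2,2)='.' (+1 fires, +2 burnt)
Step 9: cell (2,2)='.' (+0 fires, +1 burnt)
  fire out at step 9

3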